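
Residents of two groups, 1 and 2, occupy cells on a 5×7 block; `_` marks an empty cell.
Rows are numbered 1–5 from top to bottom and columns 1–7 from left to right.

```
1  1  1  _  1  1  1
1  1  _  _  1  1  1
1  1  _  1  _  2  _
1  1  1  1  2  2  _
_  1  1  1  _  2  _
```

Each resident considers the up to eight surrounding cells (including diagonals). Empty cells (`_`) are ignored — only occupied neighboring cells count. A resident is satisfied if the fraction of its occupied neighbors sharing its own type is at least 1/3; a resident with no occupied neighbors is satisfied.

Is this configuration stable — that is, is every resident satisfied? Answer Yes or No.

(1,1)1 3/3 satisfied
(1,2)1 4/4 satisfied
(1,3)1 2/2 satisfied
(1,5)1 3/3 satisfied
(1,6)1 5/5 satisfied
(1,7)1 3/3 satisfied
(2,1)1 5/5 satisfied
(2,2)1 6/6 satisfied
(2,5)1 4/5 satisfied
(2,6)1 5/6 satisfied
(2,7)1 3/4 satisfied
(3,1)1 5/5 satisfied
(3,2)1 6/6 satisfied
(3,4)1 3/4 satisfied
(3,6)2 2/5 satisfied
(4,1)1 4/4 satisfied
(4,2)1 6/6 satisfied
(4,3)1 7/7 satisfied
(4,4)1 4/5 satisfied
(4,5)2 3/6 satisfied
(4,6)2 3/3 satisfied
(5,2)1 4/4 satisfied
(5,3)1 5/5 satisfied
(5,4)1 3/4 satisfied
(5,6)2 2/2 satisfied
All meet the threshold, so the configuration is stable.

Yes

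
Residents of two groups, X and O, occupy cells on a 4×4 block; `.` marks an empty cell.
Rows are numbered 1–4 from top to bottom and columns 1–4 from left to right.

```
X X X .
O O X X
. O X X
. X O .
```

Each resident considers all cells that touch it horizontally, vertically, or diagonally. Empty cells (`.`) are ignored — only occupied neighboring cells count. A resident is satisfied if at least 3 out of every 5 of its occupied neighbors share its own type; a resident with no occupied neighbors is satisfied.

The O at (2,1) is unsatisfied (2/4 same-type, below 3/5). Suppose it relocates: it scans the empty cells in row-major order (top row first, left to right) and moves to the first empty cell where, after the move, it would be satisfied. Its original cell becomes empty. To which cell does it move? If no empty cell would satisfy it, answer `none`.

(3,1)

Vacating (2,1). Empty cells in order:
  (1,4): 0/3 same-type → still unsatisfied.
  (3,1): 2/3 same-type → satisfied — stop here.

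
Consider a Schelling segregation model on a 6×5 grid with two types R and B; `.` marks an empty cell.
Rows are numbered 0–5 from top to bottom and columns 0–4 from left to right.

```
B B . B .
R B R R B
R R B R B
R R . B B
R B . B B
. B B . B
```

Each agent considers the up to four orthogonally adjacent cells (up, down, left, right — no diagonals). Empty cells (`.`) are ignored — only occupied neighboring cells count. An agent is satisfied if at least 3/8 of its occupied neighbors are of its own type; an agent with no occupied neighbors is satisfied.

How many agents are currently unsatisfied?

Row 0: (0,0)B 1/2 ✓ · (0,1)B 2/2 ✓ · (0,3)B 0/1 ✗
Row 1: (1,0)R 1/3 ✗ · (1,1)B 1/4 ✗ · (1,2)R 1/3 ✗ · (1,3)R 2/4 ✓ · (1,4)B 1/2 ✓
Row 2: (2,0)R 3/3 ✓ · (2,1)R 2/4 ✓ · (2,2)B 0/3 ✗ · (2,3)R 1/4 ✗ · (2,4)B 2/3 ✓
Row 3: (3,0)R 3/3 ✓ · (3,1)R 2/3 ✓ · (3,3)B 2/3 ✓ · (3,4)B 3/3 ✓
Row 4: (4,0)R 1/2 ✓ · (4,1)B 1/3 ✗ · (4,3)B 2/2 ✓ · (4,4)B 3/3 ✓
Row 5: (5,1)B 2/2 ✓ · (5,2)B 1/1 ✓ · (5,4)B 1/1 ✓
Unsatisfied: (0,3), (1,0), (1,1), (1,2), (2,2), (2,3), (4,1) — 7 in total.

7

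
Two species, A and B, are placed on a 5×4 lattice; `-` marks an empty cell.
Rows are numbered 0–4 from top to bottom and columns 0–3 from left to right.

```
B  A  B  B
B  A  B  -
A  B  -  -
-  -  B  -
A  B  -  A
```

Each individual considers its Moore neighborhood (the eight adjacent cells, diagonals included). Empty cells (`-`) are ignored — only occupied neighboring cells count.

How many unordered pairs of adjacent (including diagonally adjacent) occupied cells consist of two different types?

Scan each occupied cell's neighbors to the right and below (and the two forward diagonals) so each pair is counted once.
From row 0: 6 unlike of 11 pairs (running 6/11).
From row 1: 4 unlike of 7 pairs (running 10/18).
From row 2: 1 unlike of 2 pairs (running 11/20).
From row 3: 1 unlike of 2 pairs (running 12/22).
From row 4: 1 unlike of 1 pairs (running 13/23).
Total adjacent occupied pairs: 23; unlike-type pairs: 13.

13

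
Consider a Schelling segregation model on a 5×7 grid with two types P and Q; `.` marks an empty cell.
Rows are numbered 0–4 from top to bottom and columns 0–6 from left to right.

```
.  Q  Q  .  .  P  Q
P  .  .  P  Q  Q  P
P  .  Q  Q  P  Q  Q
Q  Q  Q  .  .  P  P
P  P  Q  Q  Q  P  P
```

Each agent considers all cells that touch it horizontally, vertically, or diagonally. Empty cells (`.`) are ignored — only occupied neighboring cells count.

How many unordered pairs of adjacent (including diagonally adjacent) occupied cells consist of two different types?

Scan each occupied cell's neighbors to the right and below (and the two forward diagonals) so each pair is counted once.
From row 0: 6 unlike of 9 pairs (running 6/9).
From row 1: 8 unlike of 15 pairs (running 14/24).
From row 2: 8 unlike of 14 pairs (running 22/38).
From row 3: 6 unlike of 16 pairs (running 28/54).
From row 4: 2 unlike of 6 pairs (running 30/60).
Total adjacent occupied pairs: 60; unlike-type pairs: 30.

30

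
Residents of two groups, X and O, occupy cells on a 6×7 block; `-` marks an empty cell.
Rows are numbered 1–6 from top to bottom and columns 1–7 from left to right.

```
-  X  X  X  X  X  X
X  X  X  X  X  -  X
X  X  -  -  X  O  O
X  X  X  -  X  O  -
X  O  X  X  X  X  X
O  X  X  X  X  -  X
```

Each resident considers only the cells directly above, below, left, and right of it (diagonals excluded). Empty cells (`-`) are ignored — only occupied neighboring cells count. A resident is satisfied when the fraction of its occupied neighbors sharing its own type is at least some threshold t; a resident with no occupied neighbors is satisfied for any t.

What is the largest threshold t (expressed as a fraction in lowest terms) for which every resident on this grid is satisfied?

0/1

(1,2)X 2/2
(1,3)X 3/3
(1,4)X 3/3
(1,5)X 3/3
(1,6)X 2/2
(1,7)X 2/2
(2,1)X 2/2
(2,2)X 4/4
(2,3)X 3/3
(2,4)X 3/3
(2,5)X 3/3
(2,7)X 1/2
(3,1)X 3/3
(3,2)X 3/3
(3,5)X 2/3
(3,6)O 2/3
(3,7)O 1/2
(4,1)X 3/3
(4,2)X 3/4
(4,3)X 2/2
(4,5)X 2/3
(4,6)O 1/3
(5,1)X 1/3
(5,2)O 0/4
(5,3)X 3/4
(5,4)X 3/3
(5,5)X 4/4
(5,6)X 2/3
(5,7)X 2/2
(6,1)O 0/2
(6,2)X 1/3
(6,3)X 3/3
(6,4)X 3/3
(6,5)X 2/2
(6,7)X 1/1
The smallest same-type fraction is 0/4 at (5,2), which reduces to 0/1. Any threshold above that leaves this resident unsatisfied.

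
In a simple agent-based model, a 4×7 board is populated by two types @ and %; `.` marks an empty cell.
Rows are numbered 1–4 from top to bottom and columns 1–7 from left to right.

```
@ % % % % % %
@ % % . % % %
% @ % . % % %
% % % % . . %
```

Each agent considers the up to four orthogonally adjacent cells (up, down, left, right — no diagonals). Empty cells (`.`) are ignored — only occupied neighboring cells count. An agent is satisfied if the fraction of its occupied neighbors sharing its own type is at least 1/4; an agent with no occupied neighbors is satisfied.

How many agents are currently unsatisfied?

(1,1)@ 1/2 satisfied
(1,2)% 2/3 satisfied
(1,3)% 3/3 satisfied
(1,4)% 2/2 satisfied
(1,5)% 3/3 satisfied
(1,6)% 3/3 satisfied
(1,7)% 2/2 satisfied
(2,1)@ 1/3 satisfied
(2,2)% 2/4 satisfied
(2,3)% 3/3 satisfied
(2,5)% 3/3 satisfied
(2,6)% 4/4 satisfied
(2,7)% 3/3 satisfied
(3,1)% 1/3 satisfied
(3,2)@ 0/4 not
(3,3)% 2/3 satisfied
(3,5)% 2/2 satisfied
(3,6)% 3/3 satisfied
(3,7)% 3/3 satisfied
(4,1)% 2/2 satisfied
(4,2)% 2/3 satisfied
(4,3)% 3/3 satisfied
(4,4)% 1/1 satisfied
(4,7)% 1/1 satisfied
Unsatisfied: (3,2) — 1 in total.

1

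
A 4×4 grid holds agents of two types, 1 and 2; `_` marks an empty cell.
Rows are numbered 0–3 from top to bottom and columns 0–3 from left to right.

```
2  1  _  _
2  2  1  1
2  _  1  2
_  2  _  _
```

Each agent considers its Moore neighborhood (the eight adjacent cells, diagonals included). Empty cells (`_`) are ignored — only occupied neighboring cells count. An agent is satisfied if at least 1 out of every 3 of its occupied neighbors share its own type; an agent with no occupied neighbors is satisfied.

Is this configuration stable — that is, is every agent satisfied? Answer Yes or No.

Row 0: (0,0)2 2/3 ✓ · (0,1)1 1/4 ✗
Row 1: (1,0)2 3/4 ✓ · (1,1)2 3/6 ✓ · (1,2)1 3/5 ✓ · (1,3)1 2/3 ✓
Row 2: (2,0)2 3/3 ✓ · (2,2)1 2/5 ✓ · (2,3)2 0/3 ✗
Row 3: (3,1)2 1/2 ✓
For instance (0,1) has only 1/4 same-type neighbors, below 1/3.

No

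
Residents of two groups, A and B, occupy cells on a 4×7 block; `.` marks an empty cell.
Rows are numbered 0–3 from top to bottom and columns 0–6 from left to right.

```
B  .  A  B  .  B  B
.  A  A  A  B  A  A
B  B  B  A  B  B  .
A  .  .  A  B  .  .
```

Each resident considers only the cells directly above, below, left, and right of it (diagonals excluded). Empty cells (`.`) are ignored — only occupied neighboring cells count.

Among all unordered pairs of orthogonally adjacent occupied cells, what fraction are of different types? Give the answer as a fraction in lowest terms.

13/25

Scan each occupied cell's neighbors to the right and below so each pair is counted once.
Row 0: A(0,2)–B(0,3)≠ A(0,2)–A(1,2)= B(0,3)–A(1,3)≠ B(0,5)–B(0,6)= B(0,5)–A(1,5)≠ B(0,6)–A(1,6)≠  → 4/6 unlike.
Row 1: A(1,1)–A(1,2)= A(1,1)–B(2,1)≠ A(1,2)–A(1,3)= A(1,2)–B(2,2)≠ A(1,3)–B(1,4)≠ A(1,3)–A(2,3)= B(1,4)–A(1,5)≠ B(1,4)–B(2,4)= A(1,5)–A(1,6)= A(1,5)–B(2,5)≠  → 5/10 unlike.
Row 2: B(2,0)–B(2,1)= B(2,0)–A(3,0)≠ B(2,1)–B(2,2)= B(2,2)–A(2,3)≠ A(2,3)–B(2,4)≠ A(2,3)–A(3,3)= B(2,4)–B(2,5)= B(2,4)–B(3,4)=  → 3/8 unlike.
Row 3: A(3,3)–B(3,4)≠  → 1/1 unlike.
Total adjacent occupied pairs: 25; unlike-type pairs: 13.
13/25 is already in lowest terms.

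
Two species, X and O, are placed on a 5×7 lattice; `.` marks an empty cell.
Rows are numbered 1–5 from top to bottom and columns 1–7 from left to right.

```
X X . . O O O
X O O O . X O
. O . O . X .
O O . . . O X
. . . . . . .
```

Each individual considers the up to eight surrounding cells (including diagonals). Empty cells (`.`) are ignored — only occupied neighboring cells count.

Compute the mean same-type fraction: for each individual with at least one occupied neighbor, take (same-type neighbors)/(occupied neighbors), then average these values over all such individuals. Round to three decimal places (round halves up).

Row 1: (1,1)X 2/3 · (1,2)X 2/4 · (1,5)O 2/3 · (1,6)O 3/4 · (1,7)O 2/3
Row 2: (2,1)X 2/4 · (2,2)O 2/5 · (2,3)O 4/5 · (2,4)O 3/3 · (2,6)X 1/5 · (2,7)O 2/4
Row 3: (3,2)O 4/5 · (3,4)O 2/2 · (3,6)X 2/4
Row 4: (4,1)O 2/2 · (4,2)O 2/2 · (4,6)O 0/2 · (4,7)X 1/2
Sum over 18 individuals: 2/3 + 2/4 + 2/3 + 3/4 + 2/3 + 2/4 + 2/5 + 4/5 + 3/3 + 1/5 + 2/4 + 4/5 + 2/2 + 2/4 + 2/2 + 2/2 + 0/2 + 1/2 = 229/20; mean = 229/20 ÷ 18 = 229/360 = 0.636111… → 0.636.

0.636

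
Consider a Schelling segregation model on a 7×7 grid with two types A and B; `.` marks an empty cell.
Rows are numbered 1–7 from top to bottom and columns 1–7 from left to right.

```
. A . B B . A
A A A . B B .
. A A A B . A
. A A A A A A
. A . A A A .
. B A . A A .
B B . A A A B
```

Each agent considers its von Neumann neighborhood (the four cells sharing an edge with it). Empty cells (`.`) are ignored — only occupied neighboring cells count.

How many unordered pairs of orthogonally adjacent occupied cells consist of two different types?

5

Scan each occupied cell's neighbors to the right and below so each pair is counted once.
Row 1: A(1,2)–A(2,2)= B(1,4)–B(1,5)= B(1,5)–B(2,5)=  → 0/3 unlike.
Row 2: A(2,1)–A(2,2)= A(2,2)–A(2,3)= A(2,2)–A(3,2)= A(2,3)–A(3,3)= B(2,5)–B(2,6)= B(2,5)–B(3,5)=  → 0/6 unlike.
Row 3: A(3,2)–A(3,3)= A(3,2)–A(4,2)= A(3,3)–A(3,4)= A(3,3)–A(4,3)= A(3,4)–B(3,5)≠ A(3,4)–A(4,4)= B(3,5)–A(4,5)≠ A(3,7)–A(4,7)=  → 2/8 unlike.
Row 4: A(4,2)–A(4,3)= A(4,2)–A(5,2)= A(4,3)–A(4,4)= A(4,4)–A(4,5)= A(4,4)–A(5,4)= A(4,5)–A(4,6)= A(4,5)–A(5,5)= A(4,6)–A(4,7)= A(4,6)–A(5,6)=  → 0/9 unlike.
Row 5: A(5,2)–B(6,2)≠ A(5,4)–A(5,5)= A(5,5)–A(5,6)= A(5,5)–A(6,5)= A(5,6)–A(6,6)=  → 1/5 unlike.
Row 6: B(6,2)–A(6,3)≠ B(6,2)–B(7,2)= A(6,5)–A(6,6)= A(6,5)–A(7,5)= A(6,6)–A(7,6)=  → 1/5 unlike.
Row 7: B(7,1)–B(7,2)= A(7,4)–A(7,5)= A(7,5)–A(7,6)= A(7,6)–B(7,7)≠  → 1/4 unlike.
Total adjacent occupied pairs: 40; unlike-type pairs: 5.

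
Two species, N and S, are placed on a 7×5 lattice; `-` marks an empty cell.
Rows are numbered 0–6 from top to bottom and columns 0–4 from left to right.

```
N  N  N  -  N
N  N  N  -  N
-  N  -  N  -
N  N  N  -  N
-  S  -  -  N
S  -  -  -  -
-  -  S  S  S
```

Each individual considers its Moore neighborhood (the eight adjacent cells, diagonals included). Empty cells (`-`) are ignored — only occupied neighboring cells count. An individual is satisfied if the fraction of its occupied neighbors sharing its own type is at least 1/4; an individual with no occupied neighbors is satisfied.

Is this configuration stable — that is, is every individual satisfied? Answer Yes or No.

(0,0)N 3/3 satisfied
(0,1)N 5/5 satisfied
(0,2)N 3/3 satisfied
(0,4)N 1/1 satisfied
(1,0)N 4/4 satisfied
(1,1)N 6/6 satisfied
(1,2)N 5/5 satisfied
(1,4)N 2/2 satisfied
(2,1)N 6/6 satisfied
(2,3)N 4/4 satisfied
(3,0)N 2/3 satisfied
(3,1)N 3/4 satisfied
(3,2)N 3/4 satisfied
(3,4)N 2/2 satisfied
(4,1)S 1/4 satisfied
(4,4)N 1/1 satisfied
(5,0)S 1/1 satisfied
(6,2)S 1/1 satisfied
(6,3)S 2/2 satisfied
(6,4)S 1/1 satisfied
All meet the threshold, so the configuration is stable.

Yes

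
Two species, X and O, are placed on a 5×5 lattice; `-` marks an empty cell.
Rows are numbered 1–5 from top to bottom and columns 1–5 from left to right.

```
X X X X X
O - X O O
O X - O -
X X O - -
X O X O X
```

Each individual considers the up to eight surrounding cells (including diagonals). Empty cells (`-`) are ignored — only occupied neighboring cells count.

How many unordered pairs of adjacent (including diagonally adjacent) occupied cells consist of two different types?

Scan each occupied cell's neighbors to the right and below (and the two forward diagonals) so each pair is counted once.
Row 1: X(1,1)–X(1,2)= X(1,1)–O(2,1)≠ X(1,2)–X(1,3)= X(1,2)–X(2,3)= X(1,2)–O(2,1)≠ X(1,3)–X(1,4)= X(1,3)–X(2,3)= X(1,3)–O(2,4)≠ X(1,4)–X(1,5)= X(1,4)–O(2,4)≠ X(1,4)–O(2,5)≠ X(1,4)–X(2,3)= X(1,5)–O(2,5)≠ X(1,5)–O(2,4)≠  → 7/14 unlike.
Row 2: O(2,1)–O(3,1)= O(2,1)–X(3,2)≠ X(2,3)–O(2,4)≠ X(2,3)–O(3,4)≠ X(2,3)–X(3,2)= O(2,4)–O(2,5)= O(2,4)–O(3,4)= O(2,5)–O(3,4)=  → 3/8 unlike.
Row 3: O(3,1)–X(3,2)≠ O(3,1)–X(4,1)≠ O(3,1)–X(4,2)≠ X(3,2)–X(4,2)= X(3,2)–O(4,3)≠ X(3,2)–X(4,1)= O(3,4)–O(4,3)=  → 4/7 unlike.
Row 4: X(4,1)–X(4,2)= X(4,1)–X(5,1)= X(4,1)–O(5,2)≠ X(4,2)–O(4,3)≠ X(4,2)–O(5,2)≠ X(4,2)–X(5,3)= X(4,2)–X(5,1)= O(4,3)–X(5,3)≠ O(4,3)–O(5,4)= O(4,3)–O(5,2)=  → 4/10 unlike.
Row 5: X(5,1)–O(5,2)≠ O(5,2)–X(5,3)≠ X(5,3)–O(5,4)≠ O(5,4)–X(5,5)≠  → 4/4 unlike.
Total adjacent occupied pairs: 43; unlike-type pairs: 22.

22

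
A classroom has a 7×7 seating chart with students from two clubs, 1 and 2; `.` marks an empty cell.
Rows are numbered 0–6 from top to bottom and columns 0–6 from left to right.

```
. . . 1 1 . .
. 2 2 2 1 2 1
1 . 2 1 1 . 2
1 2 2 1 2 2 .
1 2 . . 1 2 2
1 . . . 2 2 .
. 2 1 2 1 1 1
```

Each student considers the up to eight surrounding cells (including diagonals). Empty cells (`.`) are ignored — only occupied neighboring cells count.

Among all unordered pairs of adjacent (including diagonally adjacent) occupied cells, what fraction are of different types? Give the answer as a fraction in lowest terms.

41/77

Scan each occupied cell's neighbors to the right and below (and the two forward diagonals) so each pair is counted once.
Row 0: 1(0,3)–1(0,4)= 1(0,3)–2(1,3)≠ 1(0,3)–1(1,4)= 1(0,3)–2(1,2)≠ 1(0,4)–1(1,4)= 1(0,4)–2(1,5)≠ 1(0,4)–2(1,3)≠  → 4/7 unlike.
Row 1: 2(1,1)–2(1,2)= 2(1,1)–2(2,2)= 2(1,1)–1(2,0)≠ 2(1,2)–2(1,3)= 2(1,2)–2(2,2)= 2(1,2)–1(2,3)≠ 2(1,3)–1(1,4)≠ 2(1,3)–1(2,3)≠ 2(1,3)–1(2,4)≠ 2(1,3)–2(2,2)= 1(1,4)–2(1,5)≠ 1(1,4)–1(2,4)= 1(1,4)–1(2,3)= 2(1,5)–1(1,6)≠ 2(1,5)–2(2,6)= 2(1,5)–1(2,4)≠ 1(1,6)–2(2,6)≠  → 9/17 unlike.
Row 2: 1(2,0)–1(3,0)= 1(2,0)–2(3,1)≠ 2(2,2)–1(2,3)≠ 2(2,2)–2(3,2)= 2(2,2)–1(3,3)≠ 2(2,2)–2(3,1)= 1(2,3)–1(2,4)= 1(2,3)–1(3,3)= 1(2,3)–2(3,4)≠ 1(2,3)–2(3,2)≠ 1(2,4)–2(3,4)≠ 1(2,4)–2(3,5)≠ 1(2,4)–1(3,3)= 2(2,6)–2(3,5)=  → 7/14 unlike.
Row 3: 1(3,0)–2(3,1)≠ 1(3,0)–1(4,0)= 1(3,0)–2(4,1)≠ 2(3,1)–2(3,2)= 2(3,1)–2(4,1)= 2(3,1)–1(4,0)≠ 2(3,2)–1(3,3)≠ 2(3,2)–2(4,1)= 1(3,3)–2(3,4)≠ 1(3,3)–1(4,4)= 2(3,4)–2(3,5)= 2(3,4)–1(4,4)≠ 2(3,4)–2(4,5)= 2(3,5)–2(4,5)= 2(3,5)–2(4,6)= 2(3,5)–1(4,4)≠  → 7/16 unlike.
Row 4: 1(4,0)–2(4,1)≠ 1(4,0)–1(5,0)= 2(4,1)–1(5,0)≠ 1(4,4)–2(4,5)≠ 1(4,4)–2(5,4)≠ 1(4,4)–2(5,5)≠ 2(4,5)–2(4,6)= 2(4,5)–2(5,5)= 2(4,5)–2(5,4)= 2(4,6)–2(5,5)=  → 5/10 unlike.
Row 5: 1(5,0)–2(6,1)≠ 2(5,4)–2(5,5)= 2(5,4)–1(6,4)≠ 2(5,4)–1(6,5)≠ 2(5,4)–2(6,3)= 2(5,5)–1(6,5)≠ 2(5,5)–1(6,6)≠ 2(5,5)–1(6,4)≠  → 6/8 unlike.
Row 6: 2(6,1)–1(6,2)≠ 1(6,2)–2(6,3)≠ 2(6,3)–1(6,4)≠ 1(6,4)–1(6,5)= 1(6,5)–1(6,6)=  → 3/5 unlike.
Total adjacent occupied pairs: 77; unlike-type pairs: 41.
41/77 is already in lowest terms.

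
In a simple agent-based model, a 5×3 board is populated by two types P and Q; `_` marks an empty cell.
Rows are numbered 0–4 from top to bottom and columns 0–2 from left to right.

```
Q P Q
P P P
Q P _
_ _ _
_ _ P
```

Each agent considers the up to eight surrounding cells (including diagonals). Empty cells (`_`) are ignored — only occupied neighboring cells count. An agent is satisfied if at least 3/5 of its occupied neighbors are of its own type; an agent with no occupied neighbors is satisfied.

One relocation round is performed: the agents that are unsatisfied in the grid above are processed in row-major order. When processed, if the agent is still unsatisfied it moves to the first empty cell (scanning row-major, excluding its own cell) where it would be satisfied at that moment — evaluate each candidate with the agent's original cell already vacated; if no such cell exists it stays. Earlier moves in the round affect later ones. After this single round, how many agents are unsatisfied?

Initially unsatisfied (in order): (0,0), (0,2), (1,1), (2,0).
  (0,0) → (4,0).
  (0,2) → (3,0).
  (1,1): now satisfied by earlier moves; stays.
  (2,0) → (4,1).
Resulting grid:
_ P _
P P P
_ P _
Q _ _
Q Q P
Unsatisfied now: (4,2).

1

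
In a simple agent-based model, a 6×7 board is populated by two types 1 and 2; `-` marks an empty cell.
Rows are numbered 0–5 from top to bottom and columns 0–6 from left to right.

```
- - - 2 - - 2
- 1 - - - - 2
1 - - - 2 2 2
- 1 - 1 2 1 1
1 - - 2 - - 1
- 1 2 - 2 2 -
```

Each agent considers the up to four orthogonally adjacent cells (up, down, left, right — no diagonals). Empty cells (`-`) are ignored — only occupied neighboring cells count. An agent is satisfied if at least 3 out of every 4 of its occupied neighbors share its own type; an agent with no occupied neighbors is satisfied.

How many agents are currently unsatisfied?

Row 0: (0,3)2 0/0 ✓ · (0,6)2 1/1 ✓
Row 1: (1,1)1 0/0 ✓ · (1,6)2 2/2 ✓
Row 2: (2,0)1 0/0 ✓ · (2,4)2 2/2 ✓ · (2,5)2 2/3 ✗ · (2,6)2 2/3 ✗
Row 3: (3,1)1 0/0 ✓ · (3,3)1 0/2 ✗ · (3,4)2 1/3 ✗ · (3,5)1 1/3 ✗ · (3,6)1 2/3 ✗
Row 4: (4,0)1 0/0 ✓ · (4,3)2 0/1 ✗ · (4,6)1 1/1 ✓
Row 5: (5,1)1 0/1 ✗ · (5,2)2 0/1 ✗ · (5,4)2 1/1 ✓ · (5,5)2 1/1 ✓
Unsatisfied: (2,5), (2,6), (3,3), (3,4), (3,5), (3,6), (4,3), (5,1), (5,2) — 9 in total.

9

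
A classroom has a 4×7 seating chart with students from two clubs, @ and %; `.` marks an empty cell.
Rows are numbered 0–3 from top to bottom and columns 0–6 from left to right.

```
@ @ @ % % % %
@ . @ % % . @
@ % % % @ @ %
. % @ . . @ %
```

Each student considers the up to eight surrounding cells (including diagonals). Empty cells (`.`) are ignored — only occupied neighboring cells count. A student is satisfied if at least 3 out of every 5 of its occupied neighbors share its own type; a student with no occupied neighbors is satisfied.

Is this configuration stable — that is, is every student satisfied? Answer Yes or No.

No

Row 0: (0,0)@ 2/2 satisfied · (0,1)@ 4/4 satisfied · (0,2)@ 2/4 not · (0,3)% 3/5 satisfied · (0,4)% 4/4 satisfied · (0,5)% 3/4 satisfied · (0,6)% 1/2 not
Row 1: (1,0)@ 3/4 satisfied · (1,2)@ 2/7 not · (1,3)% 5/8 satisfied · (1,4)% 5/7 satisfied · (1,6)@ 1/4 not
Row 2: (2,0)@ 1/3 not · (2,1)% 2/6 not · (2,2)% 4/6 satisfied · (2,3)% 3/6 not · (2,4)@ 2/5 not · (2,5)@ 3/6 not · (2,6)% 1/4 not
Row 3: (3,1)% 2/4 not · (3,2)@ 0/4 not · (3,5)@ 2/4 not · (3,6)% 1/3 not
For instance (0,2) has only 2/4 same-type neighbors, below 3/5.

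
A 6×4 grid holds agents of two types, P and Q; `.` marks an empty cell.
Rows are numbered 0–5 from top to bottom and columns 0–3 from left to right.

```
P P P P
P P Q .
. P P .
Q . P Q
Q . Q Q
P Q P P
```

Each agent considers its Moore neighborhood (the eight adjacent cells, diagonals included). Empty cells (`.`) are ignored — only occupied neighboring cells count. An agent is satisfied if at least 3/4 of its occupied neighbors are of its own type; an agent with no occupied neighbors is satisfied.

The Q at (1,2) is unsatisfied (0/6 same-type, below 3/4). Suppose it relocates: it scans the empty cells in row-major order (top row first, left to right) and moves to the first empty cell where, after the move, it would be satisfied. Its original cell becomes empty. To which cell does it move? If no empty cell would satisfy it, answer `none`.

Vacating (1,2). Empty cells in order:
  (1,3): 0/3 same-type → still unsatisfied.
  (2,0): 1/4 same-type → still unsatisfied.
  (2,3): 1/3 same-type → still unsatisfied.
  (3,1): 3/6 same-type → still unsatisfied.
  (4,1): 4/7 same-type → still unsatisfied.

none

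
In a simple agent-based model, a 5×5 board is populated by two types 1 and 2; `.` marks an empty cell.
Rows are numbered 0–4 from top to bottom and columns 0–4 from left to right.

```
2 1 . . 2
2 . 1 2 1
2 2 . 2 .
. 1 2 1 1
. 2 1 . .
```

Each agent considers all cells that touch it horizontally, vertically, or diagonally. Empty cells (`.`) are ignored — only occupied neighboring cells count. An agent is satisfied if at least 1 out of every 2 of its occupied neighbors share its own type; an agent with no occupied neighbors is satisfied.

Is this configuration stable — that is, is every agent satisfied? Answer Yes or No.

(0,0)2 1/2 satisfied
(0,1)1 1/3 not
(0,4)2 1/2 satisfied
(1,0)2 3/4 satisfied
(1,2)1 1/4 not
(1,3)2 2/4 satisfied
(1,4)1 0/3 not
(2,0)2 2/3 satisfied
(2,1)2 3/5 satisfied
(2,3)2 2/6 not
(3,1)1 1/5 not
(3,2)2 3/6 satisfied
(3,3)1 2/4 satisfied
(3,4)1 1/2 satisfied
(4,1)2 1/3 not
(4,2)1 2/4 satisfied
For instance (0,1) has only 1/3 same-type neighbors, below 1/2.

No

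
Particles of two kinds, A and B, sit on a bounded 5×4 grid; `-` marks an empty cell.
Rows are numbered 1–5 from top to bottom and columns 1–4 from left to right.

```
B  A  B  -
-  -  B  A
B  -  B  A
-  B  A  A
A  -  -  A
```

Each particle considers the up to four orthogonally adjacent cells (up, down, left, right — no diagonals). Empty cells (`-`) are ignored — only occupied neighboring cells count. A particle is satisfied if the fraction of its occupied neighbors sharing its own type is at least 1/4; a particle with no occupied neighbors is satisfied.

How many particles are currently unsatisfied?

(1,1)B 0/1 not
(1,2)A 0/2 not
(1,3)B 1/2 satisfied
(2,3)B 2/3 satisfied
(2,4)A 1/2 satisfied
(3,1)B 0/0 satisfied
(3,3)B 1/3 satisfied
(3,4)A 2/3 satisfied
(4,2)B 0/1 not
(4,3)A 1/3 satisfied
(4,4)A 3/3 satisfied
(5,1)A 0/0 satisfied
(5,4)A 1/1 satisfied
Unsatisfied: (1,1), (1,2), (4,2) — 3 in total.

3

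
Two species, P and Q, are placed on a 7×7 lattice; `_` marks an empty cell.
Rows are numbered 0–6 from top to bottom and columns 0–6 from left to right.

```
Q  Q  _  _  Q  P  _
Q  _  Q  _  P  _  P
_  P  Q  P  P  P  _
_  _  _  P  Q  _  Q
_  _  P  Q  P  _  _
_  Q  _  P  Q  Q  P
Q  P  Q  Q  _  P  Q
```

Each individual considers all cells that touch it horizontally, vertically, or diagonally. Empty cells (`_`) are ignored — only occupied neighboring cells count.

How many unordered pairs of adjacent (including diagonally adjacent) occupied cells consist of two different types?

32

Scan each occupied cell's neighbors to the right and below (and the two forward diagonals) so each pair is counted once.
From row 0: 2 unlike of 8 pairs (running 2/8).
From row 1: 3 unlike of 8 pairs (running 5/16).
From row 2: 7 unlike of 11 pairs (running 12/27).
From row 3: 3 unlike of 6 pairs (running 15/33).
From row 4: 6 unlike of 9 pairs (running 21/42).
From row 5: 8 unlike of 14 pairs (running 29/56).
From row 6: 3 unlike of 4 pairs (running 32/60).
Total adjacent occupied pairs: 60; unlike-type pairs: 32.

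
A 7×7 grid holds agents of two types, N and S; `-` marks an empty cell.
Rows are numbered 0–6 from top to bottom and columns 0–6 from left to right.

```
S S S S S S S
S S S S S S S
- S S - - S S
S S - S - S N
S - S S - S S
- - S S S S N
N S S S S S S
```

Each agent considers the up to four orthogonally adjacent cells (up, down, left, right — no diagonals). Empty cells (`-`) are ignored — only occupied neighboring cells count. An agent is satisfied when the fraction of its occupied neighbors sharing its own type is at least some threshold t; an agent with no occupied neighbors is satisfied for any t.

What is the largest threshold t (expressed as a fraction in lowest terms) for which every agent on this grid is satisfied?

0/1

Row 0: (0,0)S 2/2 · (0,1)S 3/3 · (0,2)S 3/3 · (0,3)S 3/3 · (0,4)S 3/3 · (0,5)S 3/3 · (0,6)S 2/2
Row 1: (1,0)S 2/2 · (1,1)S 4/4 · (1,2)S 4/4 · (1,3)S 3/3 · (1,4)S 3/3 · (1,5)S 4/4 · (1,6)S 3/3
Row 2: (2,1)S 3/3 · (2,2)S 2/2 · (2,5)S 3/3 · (2,6)S 2/3
Row 3: (3,0)S 2/2 · (3,1)S 2/2 · (3,3)S 1/1 · (3,5)S 2/3 · (3,6)N 0/3
Row 4: (4,0)S 1/1 · (4,2)S 2/2 · (4,3)S 3/3 · (4,5)S 3/3 · (4,6)S 1/3
Row 5: (5,2)S 3/3 · (5,3)S 4/4 · (5,4)S 3/3 · (5,5)S 3/4 · (5,6)N 0/3
Row 6: (6,0)N 0/1 · (6,1)S 1/2 · (6,2)S 3/3 · (6,3)S 3/3 · (6,4)S 3/3 · (6,5)S 3/3 · (6,6)S 1/2
The smallest same-type fraction is 0/3 at (3,6), which reduces to 0/1. Any threshold above that leaves this agent unsatisfied.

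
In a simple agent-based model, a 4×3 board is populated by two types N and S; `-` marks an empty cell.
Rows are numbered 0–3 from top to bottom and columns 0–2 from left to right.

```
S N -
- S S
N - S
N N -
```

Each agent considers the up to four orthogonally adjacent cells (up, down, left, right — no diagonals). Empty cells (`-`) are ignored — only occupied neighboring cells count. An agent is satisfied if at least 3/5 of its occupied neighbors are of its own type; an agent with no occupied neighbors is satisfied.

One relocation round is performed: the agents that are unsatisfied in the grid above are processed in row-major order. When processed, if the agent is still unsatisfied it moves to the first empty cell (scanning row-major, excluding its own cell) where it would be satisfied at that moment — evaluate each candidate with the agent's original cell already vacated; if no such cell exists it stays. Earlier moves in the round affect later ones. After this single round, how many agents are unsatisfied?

Initially unsatisfied (in order): (0,0), (0,1), (1,1).
  (0,0): no empty cell satisfies it; stays.
  (0,1): no empty cell satisfies it; stays.
  (1,1): no empty cell satisfies it; stays.
Resulting grid:
S N -
- S S
N - S
N N -
Unsatisfied now: (0,0), (0,1), (1,1).

3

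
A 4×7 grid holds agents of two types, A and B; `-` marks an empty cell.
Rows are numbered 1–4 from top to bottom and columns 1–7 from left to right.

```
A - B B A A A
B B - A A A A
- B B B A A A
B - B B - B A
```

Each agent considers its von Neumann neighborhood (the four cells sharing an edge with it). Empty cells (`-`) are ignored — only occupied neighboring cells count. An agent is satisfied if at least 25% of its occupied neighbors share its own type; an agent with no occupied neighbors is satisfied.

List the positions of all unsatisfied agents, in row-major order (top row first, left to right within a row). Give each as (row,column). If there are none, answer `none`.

(1,1), (4,6)

(1,1)A 0/1 not
(1,3)B 1/1 satisfied
(1,4)B 1/3 satisfied
(1,5)A 2/3 satisfied
(1,6)A 3/3 satisfied
(1,7)A 2/2 satisfied
(2,1)B 1/2 satisfied
(2,2)B 2/2 satisfied
(2,4)A 1/3 satisfied
(2,5)A 4/4 satisfied
(2,6)A 4/4 satisfied
(2,7)A 3/3 satisfied
(3,2)B 2/2 satisfied
(3,3)B 3/3 satisfied
(3,4)B 2/4 satisfied
(3,5)A 2/3 satisfied
(3,6)A 3/4 satisfied
(3,7)A 3/3 satisfied
(4,1)B 0/0 satisfied
(4,3)B 2/2 satisfied
(4,4)B 2/2 satisfied
(4,6)B 0/2 not
(4,7)A 1/2 satisfied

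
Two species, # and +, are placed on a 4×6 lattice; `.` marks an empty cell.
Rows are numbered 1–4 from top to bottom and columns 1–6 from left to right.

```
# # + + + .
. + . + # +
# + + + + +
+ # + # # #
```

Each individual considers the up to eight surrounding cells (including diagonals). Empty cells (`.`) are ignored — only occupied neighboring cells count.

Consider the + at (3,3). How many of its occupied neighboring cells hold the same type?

5

Occupied neighbors of (3,3): (2,2)=+, (2,4)=+, (3,2)=+, (3,4)=+, (4,2)=#, (4,3)=+, (4,4)=#.
Same type (+): 5 of 7.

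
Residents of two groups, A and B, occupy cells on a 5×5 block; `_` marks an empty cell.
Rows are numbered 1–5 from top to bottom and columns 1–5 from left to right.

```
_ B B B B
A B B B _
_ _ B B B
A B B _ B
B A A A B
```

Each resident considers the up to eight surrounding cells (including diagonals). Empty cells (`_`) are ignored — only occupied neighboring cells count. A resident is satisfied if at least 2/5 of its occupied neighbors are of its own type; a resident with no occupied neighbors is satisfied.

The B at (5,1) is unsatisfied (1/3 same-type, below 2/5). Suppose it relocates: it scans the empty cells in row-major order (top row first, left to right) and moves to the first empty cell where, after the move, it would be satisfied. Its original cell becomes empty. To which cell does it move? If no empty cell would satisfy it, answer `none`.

Vacating (5,1). Empty cells in order:
  (1,1): 2/3 same-type → satisfied — stop here.

(1,1)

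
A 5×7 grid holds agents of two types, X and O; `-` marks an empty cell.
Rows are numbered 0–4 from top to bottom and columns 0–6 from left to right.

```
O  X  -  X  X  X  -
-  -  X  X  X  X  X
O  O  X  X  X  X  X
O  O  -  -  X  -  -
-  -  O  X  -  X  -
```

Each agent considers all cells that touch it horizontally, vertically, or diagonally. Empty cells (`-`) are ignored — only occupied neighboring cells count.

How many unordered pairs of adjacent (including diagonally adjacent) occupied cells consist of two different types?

Scan each occupied cell's neighbors to the right and below (and the two forward diagonals) so each pair is counted once.
Row 0: O(0,0)–X(0,1)≠ X(0,1)–X(1,2)= X(0,3)–X(0,4)= X(0,3)–X(1,3)= X(0,3)–X(1,4)= X(0,3)–X(1,2)= X(0,4)–X(0,5)= X(0,4)–X(1,4)= X(0,4)–X(1,5)= X(0,4)–X(1,3)= X(0,5)–X(1,5)= X(0,5)–X(1,6)= X(0,5)–X(1,4)=  → 1/13 unlike.
Row 1: X(1,2)–X(1,3)= X(1,2)–X(2,2)= X(1,2)–X(2,3)= X(1,2)–O(2,1)≠ X(1,3)–X(1,4)= X(1,3)–X(2,3)= X(1,3)–X(2,4)= X(1,3)–X(2,2)= X(1,4)–X(1,5)= X(1,4)–X(2,4)= X(1,4)–X(2,5)= X(1,4)–X(2,3)= X(1,5)–X(1,6)= X(1,5)–X(2,5)= X(1,5)–X(2,6)= X(1,5)–X(2,4)= X(1,6)–X(2,6)= X(1,6)–X(2,5)=  → 1/18 unlike.
Row 2: O(2,0)–O(2,1)= O(2,0)–O(3,0)= O(2,0)–O(3,1)= O(2,1)–X(2,2)≠ O(2,1)–O(3,1)= O(2,1)–O(3,0)= X(2,2)–X(2,3)= X(2,2)–O(3,1)≠ X(2,3)–X(2,4)= X(2,3)–X(3,4)= X(2,4)–X(2,5)= X(2,4)–X(3,4)= X(2,5)–X(2,6)= X(2,5)–X(3,4)=  → 2/14 unlike.
Row 3: O(3,0)–O(3,1)= O(3,1)–O(4,2)= X(3,4)–X(4,5)= X(3,4)–X(4,3)=  → 0/4 unlike.
Row 4: O(4,2)–X(4,3)≠  → 1/1 unlike.
Total adjacent occupied pairs: 50; unlike-type pairs: 5.

5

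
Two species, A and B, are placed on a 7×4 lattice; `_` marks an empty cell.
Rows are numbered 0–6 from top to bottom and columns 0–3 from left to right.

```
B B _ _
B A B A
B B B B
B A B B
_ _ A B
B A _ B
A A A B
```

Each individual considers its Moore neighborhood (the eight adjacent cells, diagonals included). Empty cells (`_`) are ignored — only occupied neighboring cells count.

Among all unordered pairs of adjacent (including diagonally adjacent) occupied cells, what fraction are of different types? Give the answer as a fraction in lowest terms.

Scan each occupied cell's neighbors to the right and below (and the two forward diagonals) so each pair is counted once.
From row 0: 2 unlike of 6 pairs (running 2/6).
From row 1: 8 unlike of 13 pairs (running 10/19).
From row 2: 3 unlike of 13 pairs (running 13/32).
From row 3: 4 unlike of 8 pairs (running 17/40).
From row 4: 2 unlike of 4 pairs (running 19/44).
From row 5: 4 unlike of 8 pairs (running 23/52).
From row 6: 1 unlike of 3 pairs (running 24/55).
Total adjacent occupied pairs: 55; unlike-type pairs: 24.
24/55 is already in lowest terms.

24/55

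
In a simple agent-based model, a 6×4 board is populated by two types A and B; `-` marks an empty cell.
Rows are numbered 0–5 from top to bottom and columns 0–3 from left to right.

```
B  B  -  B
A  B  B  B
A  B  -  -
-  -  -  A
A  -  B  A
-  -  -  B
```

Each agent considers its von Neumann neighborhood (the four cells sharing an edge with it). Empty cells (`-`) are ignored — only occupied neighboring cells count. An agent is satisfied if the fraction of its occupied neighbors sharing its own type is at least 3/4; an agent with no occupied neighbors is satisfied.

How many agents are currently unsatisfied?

Row 0: (0,0)B 1/2 unhappy · (0,1)B 2/2 ok · (0,3)B 1/1 ok
Row 1: (1,0)A 1/3 unhappy · (1,1)B 3/4 ok · (1,2)B 2/2 ok · (1,3)B 2/2 ok
Row 2: (2,0)A 1/2 unhappy · (2,1)B 1/2 unhappy
Row 3: (3,3)A 1/1 ok
Row 4: (4,0)A 0/0 ok · (4,2)B 0/1 unhappy · (4,3)A 1/3 unhappy
Row 5: (5,3)B 0/1 unhappy
Unsatisfied: (0,0), (1,0), (2,0), (2,1), (4,2), (4,3), (5,3) — 7 in total.

7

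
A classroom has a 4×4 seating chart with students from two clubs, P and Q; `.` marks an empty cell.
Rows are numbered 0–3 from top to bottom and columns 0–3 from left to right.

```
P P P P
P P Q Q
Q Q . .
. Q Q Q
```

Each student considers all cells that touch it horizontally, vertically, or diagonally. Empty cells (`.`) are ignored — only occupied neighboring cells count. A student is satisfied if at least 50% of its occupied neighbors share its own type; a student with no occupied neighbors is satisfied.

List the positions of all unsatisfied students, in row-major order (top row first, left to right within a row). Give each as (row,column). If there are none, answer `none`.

Row 0: (0,0)P 3/3 ok · (0,1)P 4/5 ok · (0,2)P 3/5 ok · (0,3)P 1/3 unhappy
Row 1: (1,0)P 3/5 ok · (1,1)P 4/7 ok · (1,2)Q 2/6 unhappy · (1,3)Q 1/3 unhappy
Row 2: (2,0)Q 2/4 ok · (2,1)Q 4/6 ok
Row 3: (3,1)Q 3/3 ok · (3,2)Q 3/3 ok · (3,3)Q 1/1 ok

(0,3), (1,2), (1,3)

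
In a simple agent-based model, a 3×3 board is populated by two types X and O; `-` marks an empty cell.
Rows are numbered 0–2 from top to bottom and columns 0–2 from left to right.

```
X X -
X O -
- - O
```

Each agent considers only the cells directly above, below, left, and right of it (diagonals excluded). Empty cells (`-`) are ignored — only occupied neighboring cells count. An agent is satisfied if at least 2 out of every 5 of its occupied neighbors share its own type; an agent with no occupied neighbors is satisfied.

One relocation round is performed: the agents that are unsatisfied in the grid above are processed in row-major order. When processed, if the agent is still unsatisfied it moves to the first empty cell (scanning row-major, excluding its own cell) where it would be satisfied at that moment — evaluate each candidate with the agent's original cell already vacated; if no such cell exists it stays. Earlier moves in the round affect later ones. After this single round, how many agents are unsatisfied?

0

Initially unsatisfied (in order): (1,1).
  (1,1) → (1,2).
Resulting grid:
X X -
X - O
- - O
All satisfied now.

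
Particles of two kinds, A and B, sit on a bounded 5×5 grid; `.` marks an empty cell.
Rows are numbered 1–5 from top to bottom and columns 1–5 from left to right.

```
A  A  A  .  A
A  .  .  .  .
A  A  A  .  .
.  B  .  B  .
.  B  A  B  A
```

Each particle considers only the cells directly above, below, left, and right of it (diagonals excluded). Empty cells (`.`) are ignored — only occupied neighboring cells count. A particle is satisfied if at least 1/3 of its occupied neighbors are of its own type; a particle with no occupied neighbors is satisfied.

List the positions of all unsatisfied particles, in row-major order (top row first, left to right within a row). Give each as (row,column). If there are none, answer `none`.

(1,1)A 2/2 satisfied
(1,2)A 2/2 satisfied
(1,3)A 1/1 satisfied
(1,5)A 0/0 satisfied
(2,1)A 2/2 satisfied
(3,1)A 2/2 satisfied
(3,2)A 2/3 satisfied
(3,3)A 1/1 satisfied
(4,2)B 1/2 satisfied
(4,4)B 1/1 satisfied
(5,2)B 1/2 satisfied
(5,3)A 0/2 not
(5,4)B 1/3 satisfied
(5,5)A 0/1 not

(5,3), (5,5)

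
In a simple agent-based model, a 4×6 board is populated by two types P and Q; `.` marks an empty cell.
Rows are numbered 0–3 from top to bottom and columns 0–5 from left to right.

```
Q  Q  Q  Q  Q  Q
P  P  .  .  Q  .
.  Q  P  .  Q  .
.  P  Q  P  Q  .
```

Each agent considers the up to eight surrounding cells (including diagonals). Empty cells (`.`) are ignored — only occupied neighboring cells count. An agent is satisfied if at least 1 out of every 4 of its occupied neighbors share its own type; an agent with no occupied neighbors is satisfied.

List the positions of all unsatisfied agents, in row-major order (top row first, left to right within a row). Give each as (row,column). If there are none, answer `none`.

(2,1)

Row 0: (0,0)Q 1/3 ok · (0,1)Q 2/4 ok · (0,2)Q 2/3 ok · (0,3)Q 3/3 ok · (0,4)Q 3/3 ok · (0,5)Q 2/2 ok
Row 1: (1,0)P 1/4 ok · (1,1)P 2/6 ok · (1,4)Q 4/4 ok
Row 2: (2,1)Q 1/5 unhappy · (2,2)P 3/5 ok · (2,4)Q 2/3 ok
Row 3: (3,1)P 1/3 ok · (3,2)Q 1/4 ok · (3,3)P 1/4 ok · (3,4)Q 1/2 ok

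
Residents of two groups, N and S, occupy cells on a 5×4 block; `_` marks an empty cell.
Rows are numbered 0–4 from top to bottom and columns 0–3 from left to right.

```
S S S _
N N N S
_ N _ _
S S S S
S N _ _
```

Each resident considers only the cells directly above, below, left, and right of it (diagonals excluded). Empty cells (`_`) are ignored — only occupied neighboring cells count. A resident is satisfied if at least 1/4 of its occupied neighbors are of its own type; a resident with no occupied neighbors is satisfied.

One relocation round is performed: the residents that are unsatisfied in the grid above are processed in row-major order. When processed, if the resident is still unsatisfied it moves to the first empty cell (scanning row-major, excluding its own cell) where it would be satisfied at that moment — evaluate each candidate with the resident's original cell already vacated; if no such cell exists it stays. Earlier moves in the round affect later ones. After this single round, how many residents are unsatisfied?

Initially unsatisfied (in order): (1,3), (4,1).
  (1,3) → (0,3).
  (4,1) → (1,3).
Resulting grid:
S S S S
N N N N
_ N _ _
S S S S
S _ _ _
All satisfied now.

0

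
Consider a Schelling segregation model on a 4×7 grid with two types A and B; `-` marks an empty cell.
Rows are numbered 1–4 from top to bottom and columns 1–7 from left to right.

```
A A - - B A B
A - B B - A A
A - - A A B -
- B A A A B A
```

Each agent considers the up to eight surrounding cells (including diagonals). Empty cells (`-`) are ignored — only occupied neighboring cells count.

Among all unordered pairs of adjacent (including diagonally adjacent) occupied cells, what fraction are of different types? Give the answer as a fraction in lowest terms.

Scan each occupied cell's neighbors to the right and below (and the two forward diagonals) so each pair is counted once.
Row 1: A(1,1)–A(1,2)= A(1,1)–A(2,1)= A(1,2)–B(2,3)≠ A(1,2)–A(2,1)= B(1,5)–A(1,6)≠ B(1,5)–A(2,6)≠ B(1,5)–B(2,4)= A(1,6)–B(1,7)≠ A(1,6)–A(2,6)= A(1,6)–A(2,7)= B(1,7)–A(2,7)≠ B(1,7)–A(2,6)≠  → 6/12 unlike.
Row 2: A(2,1)–A(3,1)= B(2,3)–B(2,4)= B(2,3)–A(3,4)≠ B(2,4)–A(3,4)≠ B(2,4)–A(3,5)≠ A(2,6)–A(2,7)= A(2,6)–B(3,6)≠ A(2,6)–A(3,5)= A(2,7)–B(3,6)≠  → 5/9 unlike.
Row 3: A(3,1)–B(4,2)≠ A(3,4)–A(3,5)= A(3,4)–A(4,4)= A(3,4)–A(4,5)= A(3,4)–A(4,3)= A(3,5)–B(3,6)≠ A(3,5)–A(4,5)= A(3,5)–B(4,6)≠ A(3,5)–A(4,4)= B(3,6)–B(4,6)= B(3,6)–A(4,7)≠ B(3,6)–A(4,5)≠  → 5/12 unlike.
Row 4: B(4,2)–A(4,3)≠ A(4,3)–A(4,4)= A(4,4)–A(4,5)= A(4,5)–B(4,6)≠ B(4,6)–A(4,7)≠  → 3/5 unlike.
Total adjacent occupied pairs: 38; unlike-type pairs: 19.
19/38 reduces to 1/2.

1/2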